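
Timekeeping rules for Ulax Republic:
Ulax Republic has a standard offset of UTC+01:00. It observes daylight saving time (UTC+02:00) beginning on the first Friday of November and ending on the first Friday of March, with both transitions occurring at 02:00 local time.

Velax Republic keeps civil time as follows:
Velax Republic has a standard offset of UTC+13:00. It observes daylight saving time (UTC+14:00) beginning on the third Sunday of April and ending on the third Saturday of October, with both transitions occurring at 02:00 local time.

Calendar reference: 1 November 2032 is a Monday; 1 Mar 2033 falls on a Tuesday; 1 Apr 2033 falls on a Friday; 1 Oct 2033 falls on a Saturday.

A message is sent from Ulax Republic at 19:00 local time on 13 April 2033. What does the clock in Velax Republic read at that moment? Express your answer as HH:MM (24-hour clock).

1 November 2032 is a Monday, so the first Friday is November 5.
1 March 2033 is a Tuesday, so the first Friday is March 4.
Daylight saving runs 5 November 2032 – 4 March 2033; 13 April 2033 is outside that window, so Ulax Republic is on standard time at UTC+01:00.
19:00 Ulax Republic − 1h = 18:00 UTC.
1 April 2033 is a Friday, so the first Sunday is April 3 and the third is April 17.
1 October 2033 is a Saturday, so the first Saturday is October 1 and the third is October 15.
At the standard offset (UTC+13:00), 18:00 UTC + 13h = 07:00 Velax Republic standard time (rolling into the next day, 14 April 2033).
Daylight saving runs 17 April – 15 October; the standard-time date in Velax Republic, 14 April 2033, is outside that window, so Velax Republic is on standard time at UTC+13:00.
18:00 UTC + 13h = 07:00 Velax Republic (rolling into the next day, 14 April 2033).

07:00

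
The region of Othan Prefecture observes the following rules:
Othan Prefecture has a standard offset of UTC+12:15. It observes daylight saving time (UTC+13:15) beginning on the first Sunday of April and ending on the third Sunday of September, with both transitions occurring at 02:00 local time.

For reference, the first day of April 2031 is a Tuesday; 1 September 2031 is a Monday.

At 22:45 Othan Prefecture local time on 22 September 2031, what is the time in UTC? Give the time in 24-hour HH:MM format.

10:30

1 April 2031 is a Tuesday, so the first Sunday is April 6.
1 September 2031 is a Monday, so the first Sunday is September 7 and the third is September 21.
22 September 2031 is outside the daylight-saving period (6 April – 21 September), so Othan Prefecture is on standard time, UTC+12:15.
22:45 local − 12h15m = 10:30 UTC.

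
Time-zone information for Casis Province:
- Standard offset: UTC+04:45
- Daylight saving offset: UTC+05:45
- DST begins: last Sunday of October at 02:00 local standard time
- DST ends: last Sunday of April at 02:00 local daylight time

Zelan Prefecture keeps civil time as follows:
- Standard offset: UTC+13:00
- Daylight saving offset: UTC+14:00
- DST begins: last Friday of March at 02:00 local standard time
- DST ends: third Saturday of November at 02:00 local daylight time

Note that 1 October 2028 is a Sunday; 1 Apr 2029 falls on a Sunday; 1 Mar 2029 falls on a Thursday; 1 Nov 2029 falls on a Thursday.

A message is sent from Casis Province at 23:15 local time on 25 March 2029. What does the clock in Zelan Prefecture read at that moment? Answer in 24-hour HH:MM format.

06:30

1 October 2028 is a Sunday, so Sundays fall on 1, 8, 15, 22, 29; the last is October 29.
1 April 2029 is a Sunday, so Sundays fall on 1, 8, 15, 22, 29; the last is April 29.
Daylight saving runs 29 October 2028 – 29 April 2029; 25 March 2029 is inside that window, so Casis Province is at UTC+05:45.
23:15 Casis Province − 5h45m = 17:30 UTC.
1 March 2029 is a Thursday, so Fridays fall on 2, 9, 16, 23, 30; the last is March 30.
1 November 2029 is a Thursday, so the first Saturday is November 3 and the third is November 17.
At the standard offset (UTC+13:00), 17:30 UTC + 13h = 06:30 Zelan Prefecture standard time (rolling into the next day, 26 March 2029).
The standard-time date in Zelan Prefecture, 26 March 2029, is outside the daylight-saving period (30 March – 17 November), so Zelan Prefecture is on standard time, UTC+13:00.
17:30 UTC + 13h = 06:30 Zelan Prefecture (rolling into the next day, 26 March 2029).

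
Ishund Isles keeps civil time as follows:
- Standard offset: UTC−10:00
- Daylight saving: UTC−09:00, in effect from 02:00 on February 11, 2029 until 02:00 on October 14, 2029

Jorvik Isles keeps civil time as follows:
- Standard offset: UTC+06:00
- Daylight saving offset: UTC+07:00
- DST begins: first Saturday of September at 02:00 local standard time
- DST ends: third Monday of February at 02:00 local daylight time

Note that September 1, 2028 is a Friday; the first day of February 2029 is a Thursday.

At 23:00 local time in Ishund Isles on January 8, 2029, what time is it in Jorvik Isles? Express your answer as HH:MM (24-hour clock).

Daylight saving runs 11 February – 14 October; January 8, 2029 is outside that window, so Ishund Isles is on standard time at UTC−10:00.
23:00 Ishund Isles + 10h = 09:00 UTC (rolling into the next day, 9 January 2029).
1 September 2028 is a Friday, so the first Saturday is September 2.
1 February 2029 is a Thursday, so the first Monday is February 5 and the third is February 19.
At the standard offset (UTC+06:00), 09:00 UTC + 6h = 15:00 Jorvik Isles standard time.
The standard-time date in Jorvik Isles, January 9, 2029, lies within the daylight-saving period (2 September 2028 – 19 February 2029), so Jorvik Isles is on daylight time, UTC+07:00.
09:00 UTC + 7h = 16:00 Jorvik Isles.

16:00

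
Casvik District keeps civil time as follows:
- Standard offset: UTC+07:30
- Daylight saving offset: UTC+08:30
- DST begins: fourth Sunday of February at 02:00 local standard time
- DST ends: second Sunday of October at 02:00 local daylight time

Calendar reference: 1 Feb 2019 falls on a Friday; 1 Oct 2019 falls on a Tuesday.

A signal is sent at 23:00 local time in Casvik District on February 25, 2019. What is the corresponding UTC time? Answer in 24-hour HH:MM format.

1 February 2019 is a Friday, so the first Sunday is February 3 and the fourth is February 24.
1 October 2019 is a Tuesday, so the first Sunday is October 6 and the second is October 13.
February 25, 2019 lies within the daylight-saving period (24 February – 13 October), so Casvik District is on daylight time, UTC+08:30.
23:00 local − 8h30m = 14:30 UTC.

14:30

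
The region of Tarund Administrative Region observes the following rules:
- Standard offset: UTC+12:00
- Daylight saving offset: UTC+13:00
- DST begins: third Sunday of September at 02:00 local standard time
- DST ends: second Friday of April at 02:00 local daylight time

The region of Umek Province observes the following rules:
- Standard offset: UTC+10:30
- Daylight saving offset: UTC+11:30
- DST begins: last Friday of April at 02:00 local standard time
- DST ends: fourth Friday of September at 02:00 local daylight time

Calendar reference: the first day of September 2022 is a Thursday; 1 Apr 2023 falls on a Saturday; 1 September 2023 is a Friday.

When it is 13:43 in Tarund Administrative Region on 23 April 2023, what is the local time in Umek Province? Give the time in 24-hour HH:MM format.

1 September 2022 is a Thursday, so the first Sunday is September 4 and the third is September 18.
1 April 2023 is a Saturday, so the first Friday is April 7 and the second is April 14.
23 April 2023 does not fall between 18 September 2022 and 14 April 2023, so daylight saving is not in effect and Tarund Administrative Region is at UTC+12:00.
13:43 Tarund Administrative Region − 12h = 01:43 UTC.
1 April 2023 is a Saturday, so Fridays fall on 7, 14, 21, 28; the last is April 28.
1 September 2023 is a Friday, so the first Friday is September 1 and the fourth is September 22.
At the standard offset (UTC+10:30), 01:43 UTC + 10h30m = 12:13 Umek Province standard time.
Daylight saving runs 28 April – 22 September; the standard-time date in Umek Province, 23 April 2023, is outside that window, so Umek Province is on standard time at UTC+10:30.
01:43 UTC + 10h30m = 12:13 Umek Province.

12:13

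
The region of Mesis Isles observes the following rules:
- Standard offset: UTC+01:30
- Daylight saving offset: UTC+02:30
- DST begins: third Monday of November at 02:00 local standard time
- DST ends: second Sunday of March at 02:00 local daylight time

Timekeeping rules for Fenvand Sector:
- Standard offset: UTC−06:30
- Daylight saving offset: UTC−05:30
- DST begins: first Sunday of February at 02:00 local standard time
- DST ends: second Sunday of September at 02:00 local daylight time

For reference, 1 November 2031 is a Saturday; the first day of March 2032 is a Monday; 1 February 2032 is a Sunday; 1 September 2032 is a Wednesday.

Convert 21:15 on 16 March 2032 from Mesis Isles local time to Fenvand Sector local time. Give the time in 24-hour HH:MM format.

1 November 2031 is a Saturday, so the first Monday is November 3 and the third is November 17.
1 March 2032 is a Monday, so the first Sunday is March 7 and the second is March 14.
Daylight saving runs 17 November 2031 – 14 March 2032; 16 March 2032 is outside that window, so Mesis Isles is on standard time at UTC+01:30.
21:15 Mesis Isles − 1h30m = 19:45 UTC.
1 February 2032 is a Sunday, so the first Sunday is February 1.
1 September 2032 is a Wednesday, so the first Sunday is September 5 and the second is September 12.
At the standard offset (UTC−06:30), 19:45 UTC − 6h30m = 13:15 Fenvand Sector standard time.
Daylight saving runs 1 February – 12 September; the standard-time date in Fenvand Sector, 16 March 2032, is inside that window, so Fenvand Sector is at UTC−05:30.
19:45 UTC − 5h30m = 14:15 Fenvand Sector.

14:15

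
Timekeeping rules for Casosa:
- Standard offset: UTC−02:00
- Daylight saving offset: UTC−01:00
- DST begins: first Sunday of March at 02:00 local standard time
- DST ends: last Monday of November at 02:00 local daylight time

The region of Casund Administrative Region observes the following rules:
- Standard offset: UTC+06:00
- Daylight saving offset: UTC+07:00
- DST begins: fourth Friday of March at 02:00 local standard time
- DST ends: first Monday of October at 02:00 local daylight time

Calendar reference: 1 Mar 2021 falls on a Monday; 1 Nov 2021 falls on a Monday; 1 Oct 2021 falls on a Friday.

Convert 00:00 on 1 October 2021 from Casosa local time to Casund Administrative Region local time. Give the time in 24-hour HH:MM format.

08:00

1 March 2021 is a Monday, so the first Sunday is March 7.
1 November 2021 is a Monday, so Mondays fall on 1, 8, 15, 22, 29; the last is November 29.
1 October 2021 falls between 7 March and 29 November, so daylight saving is in effect and Casosa is at UTC−01:00.
00:00 Casosa + 1h = 01:00 UTC.
1 March 2021 is a Monday, so the first Friday is March 5 and the fourth is March 26.
1 October 2021 is a Friday, so the first Monday is October 4.
At the standard offset (UTC+06:00), 01:00 UTC + 6h = 07:00 Casund Administrative Region standard time.
The standard-time date in Casund Administrative Region, 1 October 2021, lies within the daylight-saving period (26 March – 4 October), so Casund Administrative Region is on daylight time, UTC+07:00.
01:00 UTC + 7h = 08:00 Casund Administrative Region.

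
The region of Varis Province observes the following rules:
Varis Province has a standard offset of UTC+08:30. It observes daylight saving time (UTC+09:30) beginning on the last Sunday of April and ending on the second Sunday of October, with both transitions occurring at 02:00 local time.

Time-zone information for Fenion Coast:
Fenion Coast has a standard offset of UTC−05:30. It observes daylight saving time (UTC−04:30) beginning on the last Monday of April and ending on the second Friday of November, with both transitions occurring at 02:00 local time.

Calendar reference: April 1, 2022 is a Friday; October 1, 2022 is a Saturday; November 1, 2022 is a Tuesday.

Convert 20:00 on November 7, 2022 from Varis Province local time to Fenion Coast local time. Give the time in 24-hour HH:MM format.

1 April 2022 is a Friday, so Sundays fall on 3, 10, 17, 24; the last is April 24.
1 October 2022 is a Saturday, so the first Sunday is October 2 and the second is October 9.
Daylight saving runs 24 April – 9 October; November 7, 2022 is outside that window, so Varis Province is on standard time at UTC+08:30.
20:00 Varis Province − 8h30m = 11:30 UTC.
1 April 2022 is a Friday, so Mondays fall on 4, 11, 18, 25; the last is April 25.
1 November 2022 is a Tuesday, so the first Friday is November 4 and the second is November 11.
At the standard offset (UTC−05:30), 11:30 UTC − 5h30m = 06:00 Fenion Coast standard time.
The standard-time date in Fenion Coast, November 7, 2022, falls between 25 April and 11 November, so daylight saving is in effect and Fenion Coast is at UTC−04:30.
11:30 UTC − 4h30m = 07:00 Fenion Coast.

07:00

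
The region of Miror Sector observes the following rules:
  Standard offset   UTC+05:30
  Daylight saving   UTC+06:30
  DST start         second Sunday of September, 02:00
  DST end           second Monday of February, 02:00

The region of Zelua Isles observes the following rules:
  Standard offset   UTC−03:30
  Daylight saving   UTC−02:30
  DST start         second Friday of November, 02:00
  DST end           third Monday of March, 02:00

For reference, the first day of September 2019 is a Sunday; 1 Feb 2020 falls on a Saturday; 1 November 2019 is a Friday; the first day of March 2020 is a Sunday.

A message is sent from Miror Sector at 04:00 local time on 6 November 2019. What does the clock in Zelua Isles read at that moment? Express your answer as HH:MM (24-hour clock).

1 September 2019 is a Sunday, so the first Sunday is September 1 and the second is September 8.
1 February 2020 is a Saturday, so the first Monday is February 3 and the second is February 10.
6 November 2019 falls between 8 September 2019 and 10 February 2020, so daylight saving is in effect and Miror Sector is at UTC+06:30.
04:00 Miror Sector − 6h30m = 21:30 UTC (rolling into the previous day, 5 November 2019).
1 November 2019 is a Friday, so the first Friday is November 1 and the second is November 8.
1 March 2020 is a Sunday, so the first Monday is March 2 and the third is March 16.
At the standard offset (UTC−03:30), 21:30 UTC − 3h30m = 18:00 Zelua Isles standard time.
Daylight saving runs 8 November 2019 – 16 March 2020; the standard-time date in Zelua Isles, 5 November 2019, is outside that window, so Zelua Isles is on standard time at UTC−03:30.
21:30 UTC − 3h30m = 18:00 Zelua Isles.

18:00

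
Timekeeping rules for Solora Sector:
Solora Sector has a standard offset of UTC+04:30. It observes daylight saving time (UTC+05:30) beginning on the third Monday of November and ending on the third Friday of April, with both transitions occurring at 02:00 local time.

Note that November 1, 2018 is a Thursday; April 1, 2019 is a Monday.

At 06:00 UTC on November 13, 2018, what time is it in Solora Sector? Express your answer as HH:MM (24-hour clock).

1 November 2018 is a Thursday, so the first Monday is November 5 and the third is November 19.
1 April 2019 is a Monday, so the first Friday is April 5 and the third is April 19.
At the standard offset (UTC+04:30), 06:00 UTC + 4h30m = 10:30 Solora Sector standard time.
Daylight saving runs 19 November 2018 – 19 April 2019; the standard-time date in Solora Sector, November 13, 2018, is outside that window, so Solora Sector is on standard time at UTC+04:30.
06:00 UTC + 4h30m = 10:30 local.

10:30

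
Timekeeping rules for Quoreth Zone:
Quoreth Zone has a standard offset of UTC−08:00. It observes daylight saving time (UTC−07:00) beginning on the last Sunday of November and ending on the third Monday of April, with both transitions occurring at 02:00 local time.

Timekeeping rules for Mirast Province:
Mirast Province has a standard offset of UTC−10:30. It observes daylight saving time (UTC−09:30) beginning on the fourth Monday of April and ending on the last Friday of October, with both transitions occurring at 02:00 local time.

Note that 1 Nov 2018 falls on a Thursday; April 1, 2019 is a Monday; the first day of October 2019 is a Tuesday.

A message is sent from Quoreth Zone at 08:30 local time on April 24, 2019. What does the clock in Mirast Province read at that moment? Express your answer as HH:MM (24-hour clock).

1 November 2018 is a Thursday, so Sundays fall on 4, 11, 18, 25; the last is November 25.
1 April 2019 is a Monday, so the first Monday is April 1 and the third is April 15.
April 24, 2019 does not fall between 25 November 2018 and 15 April 2019, so daylight saving is not in effect and Quoreth Zone is at UTC−08:00.
08:30 Quoreth Zone + 8h = 16:30 UTC.
1 April 2019 is a Monday, so the first Monday is April 1 and the fourth is April 22.
1 October 2019 is a Tuesday, so Fridays fall on 4, 11, 18, 25; the last is October 25.
At the standard offset (UTC−10:30), 16:30 UTC − 10h30m = 06:00 Mirast Province standard time.
The standard-time date in Mirast Province, April 24, 2019, lies within the daylight-saving period (22 April – 25 October), so Mirast Province is on daylight time, UTC−09:30.
16:30 UTC − 9h30m = 07:00 Mirast Province.

07:00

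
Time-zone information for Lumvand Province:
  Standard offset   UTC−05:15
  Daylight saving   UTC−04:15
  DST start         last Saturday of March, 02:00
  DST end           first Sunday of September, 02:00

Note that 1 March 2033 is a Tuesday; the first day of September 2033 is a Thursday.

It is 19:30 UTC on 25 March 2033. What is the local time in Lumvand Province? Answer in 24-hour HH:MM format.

1 March 2033 is a Tuesday, so Saturdays fall on 5, 12, 19, 26; the last is March 26.
1 September 2033 is a Thursday, so the first Sunday is September 4.
At the standard offset (UTC−05:15), 19:30 UTC − 5h15m = 14:15 Lumvand Province standard time.
The standard-time date in Lumvand Province, 25 March 2033, does not fall between 26 March and 4 September, so daylight saving is not in effect and Lumvand Province is at UTC−05:15.
19:30 UTC − 5h15m = 14:15 local.

14:15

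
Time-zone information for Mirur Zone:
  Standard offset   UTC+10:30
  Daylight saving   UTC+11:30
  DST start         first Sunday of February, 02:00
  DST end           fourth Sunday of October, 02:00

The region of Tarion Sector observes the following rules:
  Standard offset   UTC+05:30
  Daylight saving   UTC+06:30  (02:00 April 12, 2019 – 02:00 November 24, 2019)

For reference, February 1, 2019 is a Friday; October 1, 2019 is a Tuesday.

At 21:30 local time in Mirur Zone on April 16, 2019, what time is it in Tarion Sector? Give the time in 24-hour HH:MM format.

1 February 2019 is a Friday, so the first Sunday is February 3.
1 October 2019 is a Tuesday, so the first Sunday is October 6 and the fourth is October 27.
April 16, 2019 falls between 3 February and 27 October, so daylight saving is in effect and Mirur Zone is at UTC+11:30.
21:30 Mirur Zone − 11h30m = 10:00 UTC.
At the standard offset (UTC+05:30), 10:00 UTC + 5h30m = 15:30 Tarion Sector standard time.
The standard-time date in Tarion Sector, April 16, 2019, lies within the daylight-saving period (12 April – 24 November), so Tarion Sector is on daylight time, UTC+06:30.
10:00 UTC + 6h30m = 16:30 Tarion Sector.

16:30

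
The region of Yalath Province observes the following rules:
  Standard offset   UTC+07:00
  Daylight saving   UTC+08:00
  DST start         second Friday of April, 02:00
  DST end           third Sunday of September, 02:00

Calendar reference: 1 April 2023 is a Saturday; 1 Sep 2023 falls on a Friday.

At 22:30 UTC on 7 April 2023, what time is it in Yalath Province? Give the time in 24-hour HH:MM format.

05:30

1 April 2023 is a Saturday, so the first Friday is April 7 and the second is April 14.
1 September 2023 is a Friday, so the first Sunday is September 3 and the third is September 17.
At the standard offset (UTC+07:00), 22:30 UTC + 7h = 05:30 Yalath Province standard time (rolling into the next day, 8 April 2023).
Daylight saving runs 14 April – 17 September; the standard-time date in Yalath Province, 8 April 2023, is outside that window, so Yalath Province is on standard time at UTC+07:00.
22:30 UTC + 7h = 05:30 local (rolling into the next day, 8 April 2023).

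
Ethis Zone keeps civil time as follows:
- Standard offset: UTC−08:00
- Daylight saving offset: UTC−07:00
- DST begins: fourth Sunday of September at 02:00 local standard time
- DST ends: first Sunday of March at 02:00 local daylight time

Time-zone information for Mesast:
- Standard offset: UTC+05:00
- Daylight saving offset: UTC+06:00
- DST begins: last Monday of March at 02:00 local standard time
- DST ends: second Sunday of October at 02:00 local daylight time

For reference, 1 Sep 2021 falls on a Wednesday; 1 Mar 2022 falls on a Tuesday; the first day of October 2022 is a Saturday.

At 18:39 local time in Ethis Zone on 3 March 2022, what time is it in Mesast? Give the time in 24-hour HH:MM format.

06:39

1 September 2021 is a Wednesday, so the first Sunday is September 5 and the fourth is September 26.
1 March 2022 is a Tuesday, so the first Sunday is March 6.
3 March 2022 falls between 26 September 2021 and 6 March 2022, so daylight saving is in effect and Ethis Zone is at UTC−07:00.
18:39 Ethis Zone + 7h = 01:39 UTC (rolling into the next day, 4 March 2022).
1 March 2022 is a Tuesday, so Mondays fall on 7, 14, 21, 28; the last is March 28.
1 October 2022 is a Saturday, so the first Sunday is October 2 and the second is October 9.
At the standard offset (UTC+05:00), 01:39 UTC + 5h = 06:39 Mesast standard time.
The standard-time date in Mesast, 4 March 2022, is outside the daylight-saving period (28 March – 9 October), so Mesast is on standard time, UTC+05:00.
01:39 UTC + 5h = 06:39 Mesast.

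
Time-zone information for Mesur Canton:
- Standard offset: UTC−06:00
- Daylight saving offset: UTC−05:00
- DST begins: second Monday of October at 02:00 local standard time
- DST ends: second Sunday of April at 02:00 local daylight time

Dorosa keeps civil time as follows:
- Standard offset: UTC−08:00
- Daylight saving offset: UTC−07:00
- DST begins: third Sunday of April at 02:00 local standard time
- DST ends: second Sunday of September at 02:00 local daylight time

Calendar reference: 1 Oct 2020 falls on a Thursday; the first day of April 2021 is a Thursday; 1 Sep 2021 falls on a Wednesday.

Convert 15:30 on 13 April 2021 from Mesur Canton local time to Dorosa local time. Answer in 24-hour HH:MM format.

13:30

1 October 2020 is a Thursday, so the first Monday is October 5 and the second is October 12.
1 April 2021 is a Thursday, so the first Sunday is April 4 and the second is April 11.
13 April 2021 does not fall between 12 October 2020 and 11 April 2021, so daylight saving is not in effect and Mesur Canton is at UTC−06:00.
15:30 Mesur Canton + 6h = 21:30 UTC.
1 April 2021 is a Thursday, so the first Sunday is April 4 and the third is April 18.
1 September 2021 is a Wednesday, so the first Sunday is September 5 and the second is September 12.
At the standard offset (UTC−08:00), 21:30 UTC − 8h = 13:30 Dorosa standard time.
Daylight saving runs 18 April – 12 September; the standard-time date in Dorosa, 13 April 2021, is outside that window, so Dorosa is on standard time at UTC−08:00.
21:30 UTC − 8h = 13:30 Dorosa.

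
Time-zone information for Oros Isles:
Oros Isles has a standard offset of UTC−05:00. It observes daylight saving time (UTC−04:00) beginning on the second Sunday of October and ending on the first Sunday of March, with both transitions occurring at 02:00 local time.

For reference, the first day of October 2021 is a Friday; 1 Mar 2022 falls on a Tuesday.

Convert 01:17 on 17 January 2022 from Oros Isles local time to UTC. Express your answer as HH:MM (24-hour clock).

05:17

1 October 2021 is a Friday, so the first Sunday is October 3 and the second is October 10.
1 March 2022 is a Tuesday, so the first Sunday is March 6.
17 January 2022 lies within the daylight-saving period (10 October 2021 – 6 March 2022), so Oros Isles is on daylight time, UTC−04:00.
01:17 local + 4h = 05:17 UTC.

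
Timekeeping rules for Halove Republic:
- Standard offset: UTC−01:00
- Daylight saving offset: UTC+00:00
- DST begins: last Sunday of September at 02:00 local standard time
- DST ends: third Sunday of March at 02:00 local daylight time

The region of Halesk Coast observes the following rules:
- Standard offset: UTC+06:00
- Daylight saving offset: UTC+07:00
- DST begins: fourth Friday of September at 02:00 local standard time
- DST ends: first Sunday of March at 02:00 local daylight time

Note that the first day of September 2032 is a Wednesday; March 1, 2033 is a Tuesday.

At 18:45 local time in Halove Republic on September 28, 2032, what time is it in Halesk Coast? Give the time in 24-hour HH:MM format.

1 September 2032 is a Wednesday, so Sundays fall on 5, 12, 19, 26; the last is September 26.
1 March 2033 is a Tuesday, so the first Sunday is March 6 and the third is March 20.
Daylight saving runs 26 September 2032 – 20 March 2033; September 28, 2032 is inside that window, so Halove Republic is at UTC+00:00.
18:45 Halove Republic − 0h = 18:45 UTC.
1 September 2032 is a Wednesday, so the first Friday is September 3 and the fourth is September 24.
1 March 2033 is a Tuesday, so the first Sunday is March 6.
At the standard offset (UTC+06:00), 18:45 UTC + 6h = 00:45 Halesk Coast standard time (rolling into the next day, 29 September 2032).
The standard-time date in Halesk Coast, September 29, 2032, falls between 24 September 2032 and 6 March 2033, so daylight saving is in effect and Halesk Coast is at UTC+07:00.
18:45 UTC + 7h = 01:45 Halesk Coast (rolling into the next day, 29 September 2032).

01:45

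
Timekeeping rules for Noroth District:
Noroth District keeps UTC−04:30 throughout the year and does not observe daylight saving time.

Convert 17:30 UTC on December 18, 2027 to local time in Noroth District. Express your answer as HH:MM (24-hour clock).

13:00

Noroth District has no daylight saving, so its offset is UTC−04:30 year-round.
17:30 UTC − 4h30m = 13:00 local.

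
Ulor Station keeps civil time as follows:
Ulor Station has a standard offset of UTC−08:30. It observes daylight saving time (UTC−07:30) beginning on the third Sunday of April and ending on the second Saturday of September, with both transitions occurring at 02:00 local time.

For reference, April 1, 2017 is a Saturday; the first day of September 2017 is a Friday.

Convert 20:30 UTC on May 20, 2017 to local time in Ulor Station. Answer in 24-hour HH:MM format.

13:00

1 April 2017 is a Saturday, so the first Sunday is April 2 and the third is April 16.
1 September 2017 is a Friday, so the first Saturday is September 2 and the second is September 9.
At the standard offset (UTC−08:30), 20:30 UTC − 8h30m = 12:00 Ulor Station standard time.
The standard-time date in Ulor Station, May 20, 2017, falls between 16 April and 9 September, so daylight saving is in effect and Ulor Station is at UTC−07:30.
20:30 UTC − 7h30m = 13:00 local.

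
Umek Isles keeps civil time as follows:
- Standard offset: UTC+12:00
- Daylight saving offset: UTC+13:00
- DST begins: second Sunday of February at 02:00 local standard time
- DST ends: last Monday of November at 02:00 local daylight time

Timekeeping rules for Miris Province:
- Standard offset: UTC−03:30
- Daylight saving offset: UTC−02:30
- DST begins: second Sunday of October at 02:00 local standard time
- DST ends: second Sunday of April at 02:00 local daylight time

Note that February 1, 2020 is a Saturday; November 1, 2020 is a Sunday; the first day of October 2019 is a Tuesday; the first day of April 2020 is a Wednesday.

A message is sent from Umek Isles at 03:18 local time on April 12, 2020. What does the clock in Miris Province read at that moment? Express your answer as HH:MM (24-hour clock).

1 February 2020 is a Saturday, so the first Sunday is February 2 and the second is February 9.
1 November 2020 is a Sunday, so Mondays fall on 2, 9, 16, 23, 30; the last is November 30.
Daylight saving runs 9 February – 30 November; April 12, 2020 is inside that window, so Umek Isles is at UTC+13:00.
03:18 Umek Isles − 13h = 14:18 UTC (rolling into the previous day, 11 April 2020).
1 October 2019 is a Tuesday, so the first Sunday is October 6 and the second is October 13.
1 April 2020 is a Wednesday, so the first Sunday is April 5 and the second is April 12.
At the standard offset (UTC−03:30), 14:18 UTC − 3h30m = 10:48 Miris Province standard time.
The standard-time date in Miris Province, April 11, 2020, lies within the daylight-saving period (13 October 2019 – 12 April 2020), so Miris Province is on daylight time, UTC−02:30.
14:18 UTC − 2h30m = 11:48 Miris Province.

11:48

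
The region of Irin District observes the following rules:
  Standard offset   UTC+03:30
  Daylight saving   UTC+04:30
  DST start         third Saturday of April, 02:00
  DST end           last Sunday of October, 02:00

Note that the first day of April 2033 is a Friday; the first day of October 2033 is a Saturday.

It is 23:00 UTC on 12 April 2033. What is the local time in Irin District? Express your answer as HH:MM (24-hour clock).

02:30

1 April 2033 is a Friday, so the first Saturday is April 2 and the third is April 16.
1 October 2033 is a Saturday, so Sundays fall on 2, 9, 16, 23, 30; the last is October 30.
At the standard offset (UTC+03:30), 23:00 UTC + 3h30m = 02:30 Irin District standard time (rolling into the next day, 13 April 2033).
The standard-time date in Irin District, 13 April 2033, does not fall between 16 April and 30 October, so daylight saving is not in effect and Irin District is at UTC+03:30.
23:00 UTC + 3h30m = 02:30 local (rolling into the next day, 13 April 2033).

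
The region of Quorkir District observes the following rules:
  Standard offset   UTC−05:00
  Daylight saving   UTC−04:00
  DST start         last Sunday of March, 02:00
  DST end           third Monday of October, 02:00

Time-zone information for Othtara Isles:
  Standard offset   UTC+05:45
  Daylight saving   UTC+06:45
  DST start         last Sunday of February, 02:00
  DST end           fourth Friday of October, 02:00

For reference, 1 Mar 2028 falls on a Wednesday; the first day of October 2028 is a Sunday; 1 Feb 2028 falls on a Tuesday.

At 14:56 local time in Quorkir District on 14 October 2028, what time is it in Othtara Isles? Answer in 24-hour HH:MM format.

1 March 2028 is a Wednesday, so Sundays fall on 5, 12, 19, 26; the last is March 26.
1 October 2028 is a Sunday, so the first Monday is October 2 and the third is October 16.
14 October 2028 falls between 26 March and 16 October, so daylight saving is in effect and Quorkir District is at UTC−04:00.
14:56 Quorkir District + 4h = 18:56 UTC.
1 February 2028 is a Tuesday, so Sundays fall on 6, 13, 20, 27; the last is February 27.
1 October 2028 is a Sunday, so the first Friday is October 6 and the fourth is October 27.
At the standard offset (UTC+05:45), 18:56 UTC + 5h45m = 00:41 Othtara Isles standard time (rolling into the next day, 15 October 2028).
Daylight saving runs 27 February – 27 October; the standard-time date in Othtara Isles, 15 October 2028, is inside that window, so Othtara Isles is at UTC+06:45.
18:56 UTC + 6h45m = 01:41 Othtara Isles (rolling into the next day, 15 October 2028).

01:41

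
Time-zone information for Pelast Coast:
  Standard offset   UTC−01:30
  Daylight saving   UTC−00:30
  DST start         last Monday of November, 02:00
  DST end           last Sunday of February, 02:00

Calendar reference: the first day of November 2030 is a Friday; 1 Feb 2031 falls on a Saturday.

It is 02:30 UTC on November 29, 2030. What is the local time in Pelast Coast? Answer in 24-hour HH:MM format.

1 November 2030 is a Friday, so Mondays fall on 4, 11, 18, 25; the last is November 25.
1 February 2031 is a Saturday, so Sundays fall on 2, 9, 16, 23; the last is February 23.
At the standard offset (UTC−01:30), 02:30 UTC − 1h30m = 01:00 Pelast Coast standard time.
The standard-time date in Pelast Coast, November 29, 2030, lies within the daylight-saving period (25 November 2030 – 23 February 2031), so Pelast Coast is on daylight time, UTC−00:30.
02:30 UTC − 0h30m = 02:00 local.

02:00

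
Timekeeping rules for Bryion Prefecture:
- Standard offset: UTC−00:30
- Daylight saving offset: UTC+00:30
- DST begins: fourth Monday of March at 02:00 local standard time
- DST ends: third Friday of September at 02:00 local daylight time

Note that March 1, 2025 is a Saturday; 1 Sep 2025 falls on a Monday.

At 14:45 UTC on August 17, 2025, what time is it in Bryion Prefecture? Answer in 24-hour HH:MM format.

15:15

1 March 2025 is a Saturday, so the first Monday is March 3 and the fourth is March 24.
1 September 2025 is a Monday, so the first Friday is September 5 and the third is September 19.
At the standard offset (UTC−00:30), 14:45 UTC − 0h30m = 14:15 Bryion Prefecture standard time.
Daylight saving runs 24 March – 19 September; the standard-time date in Bryion Prefecture, August 17, 2025, is inside that window, so Bryion Prefecture is at UTC+00:30.
14:45 UTC + 0h30m = 15:15 local.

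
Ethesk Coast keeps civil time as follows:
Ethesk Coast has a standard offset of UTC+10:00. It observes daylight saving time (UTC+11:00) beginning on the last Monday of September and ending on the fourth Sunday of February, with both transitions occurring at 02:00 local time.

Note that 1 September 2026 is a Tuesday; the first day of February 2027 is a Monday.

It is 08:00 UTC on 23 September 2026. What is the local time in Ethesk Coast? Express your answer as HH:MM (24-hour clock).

1 September 2026 is a Tuesday, so Mondays fall on 7, 14, 21, 28; the last is September 28.
1 February 2027 is a Monday, so the first Sunday is February 7 and the fourth is February 28.
At the standard offset (UTC+10:00), 08:00 UTC + 10h = 18:00 Ethesk Coast standard time.
The standard-time date in Ethesk Coast, 23 September 2026, is outside the daylight-saving period (28 September 2026 – 28 February 2027), so Ethesk Coast is on standard time, UTC+10:00.
08:00 UTC + 10h = 18:00 local.

18:00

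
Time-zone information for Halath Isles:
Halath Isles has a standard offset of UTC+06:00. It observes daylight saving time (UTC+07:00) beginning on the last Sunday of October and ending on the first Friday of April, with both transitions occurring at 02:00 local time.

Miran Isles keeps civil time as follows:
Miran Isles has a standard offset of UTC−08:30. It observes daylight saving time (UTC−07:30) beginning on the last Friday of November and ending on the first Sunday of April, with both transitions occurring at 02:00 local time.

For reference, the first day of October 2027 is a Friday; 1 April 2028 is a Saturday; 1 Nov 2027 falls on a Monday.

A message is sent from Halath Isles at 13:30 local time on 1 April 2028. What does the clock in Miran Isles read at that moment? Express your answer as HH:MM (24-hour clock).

1 October 2027 is a Friday, so Sundays fall on 3, 10, 17, 24, 31; the last is October 31.
1 April 2028 is a Saturday, so the first Friday is April 7.
Daylight saving runs 31 October 2027 – 7 April 2028; 1 April 2028 is inside that window, so Halath Isles is at UTC+07:00.
13:30 Halath Isles − 7h = 06:30 UTC.
1 November 2027 is a Monday, so Fridays fall on 5, 12, 19, 26; the last is November 26.
1 April 2028 is a Saturday, so the first Sunday is April 2.
At the standard offset (UTC−08:30), 06:30 UTC − 8h30m = 22:00 Miran Isles standard time (rolling into the previous day, 31 March 2028).
Daylight saving runs 26 November 2027 – 2 April 2028; the standard-time date in Miran Isles, 31 March 2028, is inside that window, so Miran Isles is at UTC−07:30.
06:30 UTC − 7h30m = 23:00 Miran Isles (rolling into the previous day, 31 March 2028).

23:00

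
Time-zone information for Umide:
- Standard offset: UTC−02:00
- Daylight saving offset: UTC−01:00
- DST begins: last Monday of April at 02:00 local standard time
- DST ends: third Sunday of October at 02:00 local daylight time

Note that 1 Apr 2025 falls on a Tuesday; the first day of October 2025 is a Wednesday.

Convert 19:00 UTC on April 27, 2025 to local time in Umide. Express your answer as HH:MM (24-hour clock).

1 April 2025 is a Tuesday, so Mondays fall on 7, 14, 21, 28; the last is April 28.
1 October 2025 is a Wednesday, so the first Sunday is October 5 and the third is October 19.
At the standard offset (UTC−02:00), 19:00 UTC − 2h = 17:00 Umide standard time.
Daylight saving runs 28 April – 19 October; the standard-time date in Umide, April 27, 2025, is outside that window, so Umide is on standard time at UTC−02:00.
19:00 UTC − 2h = 17:00 local.

17:00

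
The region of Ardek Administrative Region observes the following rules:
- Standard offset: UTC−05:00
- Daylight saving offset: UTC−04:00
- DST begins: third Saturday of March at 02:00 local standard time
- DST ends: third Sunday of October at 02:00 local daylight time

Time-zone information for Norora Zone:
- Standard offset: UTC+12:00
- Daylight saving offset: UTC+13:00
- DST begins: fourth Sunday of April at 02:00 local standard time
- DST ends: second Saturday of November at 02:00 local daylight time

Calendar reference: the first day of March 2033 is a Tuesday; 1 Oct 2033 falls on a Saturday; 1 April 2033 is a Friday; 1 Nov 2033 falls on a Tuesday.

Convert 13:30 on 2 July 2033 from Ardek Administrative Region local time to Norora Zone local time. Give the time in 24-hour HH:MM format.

1 March 2033 is a Tuesday, so the first Saturday is March 5 and the third is March 19.
1 October 2033 is a Saturday, so the first Sunday is October 2 and the third is October 16.
2 July 2033 lies within the daylight-saving period (19 March – 16 October), so Ardek Administrative Region is on daylight time, UTC−04:00.
13:30 Ardek Administrative Region + 4h = 17:30 UTC.
1 April 2033 is a Friday, so the first Sunday is April 3 and the fourth is April 24.
1 November 2033 is a Tuesday, so the first Saturday is November 5 and the second is November 12.
At the standard offset (UTC+12:00), 17:30 UTC + 12h = 05:30 Norora Zone standard time (rolling into the next day, 3 July 2033).
The standard-time date in Norora Zone, 3 July 2033, falls between 24 April and 12 November, so daylight saving is in effect and Norora Zone is at UTC+13:00.
17:30 UTC + 13h = 06:30 Norora Zone (rolling into the next day, 3 July 2033).

06:30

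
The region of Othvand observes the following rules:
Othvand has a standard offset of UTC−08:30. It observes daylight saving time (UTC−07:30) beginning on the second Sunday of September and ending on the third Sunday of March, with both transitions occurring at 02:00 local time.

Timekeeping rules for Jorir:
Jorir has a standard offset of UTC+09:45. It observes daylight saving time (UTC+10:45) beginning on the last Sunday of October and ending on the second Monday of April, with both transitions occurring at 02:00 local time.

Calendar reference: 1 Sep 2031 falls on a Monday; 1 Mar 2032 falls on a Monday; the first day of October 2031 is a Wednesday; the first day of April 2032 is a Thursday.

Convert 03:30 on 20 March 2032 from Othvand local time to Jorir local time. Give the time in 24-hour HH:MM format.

21:45

1 September 2031 is a Monday, so the first Sunday is September 7 and the second is September 14.
1 March 2032 is a Monday, so the first Sunday is March 7 and the third is March 21.
20 March 2032 falls between 14 September 2031 and 21 March 2032, so daylight saving is in effect and Othvand is at UTC−07:30.
03:30 Othvand + 7h30m = 11:00 UTC.
1 October 2031 is a Wednesday, so Sundays fall on 5, 12, 19, 26; the last is October 26.
1 April 2032 is a Thursday, so the first Monday is April 5 and the second is April 12.
At the standard offset (UTC+09:45), 11:00 UTC + 9h45m = 20:45 Jorir standard time.
The standard-time date in Jorir, 20 March 2032, lies within the daylight-saving period (26 October 2031 – 12 April 2032), so Jorir is on daylight time, UTC+10:45.
11:00 UTC + 10h45m = 21:45 Jorir.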